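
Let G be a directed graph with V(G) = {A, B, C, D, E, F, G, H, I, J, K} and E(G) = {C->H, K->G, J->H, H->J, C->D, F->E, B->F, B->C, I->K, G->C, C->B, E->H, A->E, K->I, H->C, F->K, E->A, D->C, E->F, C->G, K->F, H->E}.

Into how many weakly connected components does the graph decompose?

From A: component {A, B, C, D, E, F, G, H, I, J, K}.
That's 1 component.

1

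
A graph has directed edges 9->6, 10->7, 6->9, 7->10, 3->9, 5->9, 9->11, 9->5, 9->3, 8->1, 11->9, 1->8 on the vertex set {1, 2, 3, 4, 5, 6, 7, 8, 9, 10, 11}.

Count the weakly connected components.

From 1: component {1, 8}.
From 2: component {2}.
From 3: component {3, 5, 6, 9, 11}.
From 4: component {4}.
From 7: component {7, 10}.
That's 5 components.

5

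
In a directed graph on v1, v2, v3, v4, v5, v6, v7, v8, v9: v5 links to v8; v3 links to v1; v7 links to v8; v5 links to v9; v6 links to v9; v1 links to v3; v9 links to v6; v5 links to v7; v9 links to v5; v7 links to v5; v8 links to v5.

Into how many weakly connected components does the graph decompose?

4

From v1: component {v1, v3}.
From v2: component {v2}.
From v4: component {v4}.
From v5: component {v5, v6, v7, v8, v9}.
That's 4 components.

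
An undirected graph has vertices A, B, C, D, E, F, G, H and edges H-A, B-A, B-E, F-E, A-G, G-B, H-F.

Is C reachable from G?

Explore from G.
Distance 1: reach A, B.
Distance 2: reach E, H.
Distance 3: reach F.
The search is exhausted without reaching C; it lies in a different component.

No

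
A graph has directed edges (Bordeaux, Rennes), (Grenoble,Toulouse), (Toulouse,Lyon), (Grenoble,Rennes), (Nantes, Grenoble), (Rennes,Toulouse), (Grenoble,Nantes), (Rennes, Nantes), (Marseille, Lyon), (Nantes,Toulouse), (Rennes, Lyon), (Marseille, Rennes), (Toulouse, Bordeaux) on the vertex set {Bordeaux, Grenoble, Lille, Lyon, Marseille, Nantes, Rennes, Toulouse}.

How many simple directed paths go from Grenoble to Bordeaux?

4

Grenoble→Nantes→Toulouse→Bordeaux
Grenoble→Rennes→Nantes→Toulouse→Bordeaux
Grenoble→Rennes→Toulouse→Bordeaux
Grenoble→Toulouse→Bordeaux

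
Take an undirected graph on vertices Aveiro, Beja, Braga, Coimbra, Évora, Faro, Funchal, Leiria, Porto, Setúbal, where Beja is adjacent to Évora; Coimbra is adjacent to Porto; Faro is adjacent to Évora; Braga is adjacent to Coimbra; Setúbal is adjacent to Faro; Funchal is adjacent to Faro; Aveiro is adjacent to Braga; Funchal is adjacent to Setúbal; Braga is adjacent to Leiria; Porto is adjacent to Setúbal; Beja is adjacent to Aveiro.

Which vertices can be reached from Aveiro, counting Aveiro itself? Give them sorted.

Start at Aveiro.
Its neighbours: Beja, Braga.
Then their neighbours: Coimbra, Évora, Leiria.
Then next layer: Faro, Porto.
Then next layer: Funchal, Setúbal.
Every vertex is now reached.

Aveiro, Beja, Braga, Coimbra, Évora, Faro, Funchal, Leiria, Porto, Setúbal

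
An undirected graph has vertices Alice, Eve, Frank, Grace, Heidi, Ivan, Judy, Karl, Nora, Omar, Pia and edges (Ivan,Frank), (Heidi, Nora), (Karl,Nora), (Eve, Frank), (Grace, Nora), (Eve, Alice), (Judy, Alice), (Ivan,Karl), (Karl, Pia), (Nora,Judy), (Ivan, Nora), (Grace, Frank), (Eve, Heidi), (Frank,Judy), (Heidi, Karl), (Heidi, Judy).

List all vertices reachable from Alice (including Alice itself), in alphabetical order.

Start at Alice.
Its neighbours: Eve, Judy.
Then their neighbours: Frank, Heidi, Nora.
Then next layer: Grace, Ivan, Karl.
Then next layer: Pia.
Nothing further is reachable.

Alice, Eve, Frank, Grace, Heidi, Ivan, Judy, Karl, Nora, Pia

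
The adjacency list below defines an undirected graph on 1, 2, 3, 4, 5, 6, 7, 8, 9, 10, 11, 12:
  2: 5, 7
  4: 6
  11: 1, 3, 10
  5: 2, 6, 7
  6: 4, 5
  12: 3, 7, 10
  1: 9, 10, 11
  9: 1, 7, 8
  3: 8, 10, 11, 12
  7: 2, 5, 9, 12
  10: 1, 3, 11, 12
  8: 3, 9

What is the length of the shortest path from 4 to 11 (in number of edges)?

Distance 0: 4.
Distance 1: 6.
Distance 2: 5.
Distance 3: 2, 7.
Distance 4: 9, 12.
Distance 5: 1, 3, 8, 10.
Distance 6: 11 — contains 11.

6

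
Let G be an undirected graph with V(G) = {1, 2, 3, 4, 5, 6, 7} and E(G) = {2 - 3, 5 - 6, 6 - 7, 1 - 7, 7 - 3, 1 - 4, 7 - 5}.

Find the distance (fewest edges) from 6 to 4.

Distance 0: 6.
Distance 1: 5, 7.
Distance 2: 1, 3.
Distance 3: 2, 4 — contains 4.

3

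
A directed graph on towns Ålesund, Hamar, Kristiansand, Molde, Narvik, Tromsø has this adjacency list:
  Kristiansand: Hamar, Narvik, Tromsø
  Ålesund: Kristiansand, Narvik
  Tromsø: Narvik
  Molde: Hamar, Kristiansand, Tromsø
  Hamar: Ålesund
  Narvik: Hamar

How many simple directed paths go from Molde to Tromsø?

3

Molde→Hamar→Ålesund→Kristiansand→Tromsø
Molde→Kristiansand→Tromsø
Molde→Tromsø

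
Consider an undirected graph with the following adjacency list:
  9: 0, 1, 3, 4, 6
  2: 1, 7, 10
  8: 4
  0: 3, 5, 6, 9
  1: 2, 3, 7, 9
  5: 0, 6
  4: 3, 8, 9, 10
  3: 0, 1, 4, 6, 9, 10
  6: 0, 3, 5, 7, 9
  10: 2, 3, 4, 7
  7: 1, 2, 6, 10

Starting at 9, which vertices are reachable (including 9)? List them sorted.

0, 1, 2, 3, 4, 5, 6, 7, 8, 9, 10

Start at 9.
Its neighbours: 0, 1, 3, 4, 6.
Then their neighbours: 2, 5, 7, 8, 10.
Every vertex is now reached.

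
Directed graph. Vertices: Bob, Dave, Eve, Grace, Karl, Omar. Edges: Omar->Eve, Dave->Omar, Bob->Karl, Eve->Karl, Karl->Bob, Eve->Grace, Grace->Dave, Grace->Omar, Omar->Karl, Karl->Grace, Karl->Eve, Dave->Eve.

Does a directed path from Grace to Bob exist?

Explore from Grace.
Distance 1: reach Dave, Omar.
Distance 2: reach Eve, Karl.
Distance 3: reach Bob.
Found Bob.

Yes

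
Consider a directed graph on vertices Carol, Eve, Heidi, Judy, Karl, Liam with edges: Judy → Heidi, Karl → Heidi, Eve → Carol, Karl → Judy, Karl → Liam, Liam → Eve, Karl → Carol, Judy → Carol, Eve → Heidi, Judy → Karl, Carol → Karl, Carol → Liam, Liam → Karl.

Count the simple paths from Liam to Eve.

1

Liam→Eve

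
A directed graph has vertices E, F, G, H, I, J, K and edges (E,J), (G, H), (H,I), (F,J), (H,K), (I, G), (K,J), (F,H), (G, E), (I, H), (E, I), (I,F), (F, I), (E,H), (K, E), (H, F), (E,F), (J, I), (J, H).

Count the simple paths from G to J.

17

G→E→F→H→K→J
G→E→F→I→H→K→J
G→E→F→J
G→E→H→F→J
G→E→H→I→F→J
G→E→H→K→J
G→E→I→F→H→K→J
G→E→I→F→J
... and 9 more.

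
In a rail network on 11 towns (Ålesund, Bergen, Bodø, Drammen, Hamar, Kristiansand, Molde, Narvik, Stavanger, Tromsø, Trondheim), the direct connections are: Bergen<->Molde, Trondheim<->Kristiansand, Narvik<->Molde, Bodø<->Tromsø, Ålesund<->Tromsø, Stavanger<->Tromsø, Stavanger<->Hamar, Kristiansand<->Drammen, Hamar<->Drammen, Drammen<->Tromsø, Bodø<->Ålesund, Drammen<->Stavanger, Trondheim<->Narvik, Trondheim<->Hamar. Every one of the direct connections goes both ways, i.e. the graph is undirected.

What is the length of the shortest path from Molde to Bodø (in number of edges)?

Distance 0: Molde.
Distance 1: Bergen, Narvik.
Distance 2: Trondheim.
Distance 3: Hamar, Kristiansand.
Distance 4: Drammen, Stavanger.
Distance 5: Tromsø.
Distance 6: Ålesund, Bodø — contains Bodø.

6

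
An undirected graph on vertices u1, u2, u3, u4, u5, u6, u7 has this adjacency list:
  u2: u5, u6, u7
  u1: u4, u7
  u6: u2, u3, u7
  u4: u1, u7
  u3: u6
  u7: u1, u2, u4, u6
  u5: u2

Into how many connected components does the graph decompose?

1

From u1: component {u1, u2, u3, u4, u5, u6, u7}.
That's 1 component.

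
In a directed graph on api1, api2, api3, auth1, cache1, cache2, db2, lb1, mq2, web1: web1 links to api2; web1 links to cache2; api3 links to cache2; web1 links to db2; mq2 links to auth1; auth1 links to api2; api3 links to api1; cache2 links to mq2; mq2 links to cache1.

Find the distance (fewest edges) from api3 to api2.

Distance 0: api3.
Distance 1: api1, cache2.
Distance 2: mq2.
Distance 3: auth1, cache1.
Distance 4: api2 — contains api2.

4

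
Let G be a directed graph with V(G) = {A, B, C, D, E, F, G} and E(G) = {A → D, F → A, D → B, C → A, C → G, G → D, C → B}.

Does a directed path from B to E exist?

No

B has no outgoing edges, so nothing is reachable from it.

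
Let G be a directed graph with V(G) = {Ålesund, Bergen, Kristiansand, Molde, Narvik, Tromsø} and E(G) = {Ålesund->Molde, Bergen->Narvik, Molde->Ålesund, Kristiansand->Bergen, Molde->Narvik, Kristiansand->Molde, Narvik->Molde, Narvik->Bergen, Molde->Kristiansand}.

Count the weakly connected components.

From Ålesund: component {Ålesund, Bergen, Kristiansand, Molde, Narvik}.
From Tromsø: component {Tromsø}.
That's 2 components.

2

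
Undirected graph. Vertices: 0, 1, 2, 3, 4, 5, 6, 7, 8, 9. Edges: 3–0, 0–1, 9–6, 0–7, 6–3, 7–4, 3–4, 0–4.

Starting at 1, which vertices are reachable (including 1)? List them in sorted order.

Start at 1.
Its neighbours: 0.
Then their neighbours: 3, 4, 7.
Then next layer: 6.
Then next layer: 9.
Nothing further is reachable.

0, 1, 3, 4, 6, 7, 9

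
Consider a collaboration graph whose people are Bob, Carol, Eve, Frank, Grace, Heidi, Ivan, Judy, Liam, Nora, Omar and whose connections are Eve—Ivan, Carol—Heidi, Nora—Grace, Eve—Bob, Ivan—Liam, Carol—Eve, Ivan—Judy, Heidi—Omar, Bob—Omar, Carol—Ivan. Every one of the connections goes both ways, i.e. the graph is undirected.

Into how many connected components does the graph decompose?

From Bob: component {Bob, Carol, Eve, Heidi, Ivan, Judy, Liam, Omar}.
From Frank: component {Frank}.
From Grace: component {Grace, Nora}.
That's 3 components.

3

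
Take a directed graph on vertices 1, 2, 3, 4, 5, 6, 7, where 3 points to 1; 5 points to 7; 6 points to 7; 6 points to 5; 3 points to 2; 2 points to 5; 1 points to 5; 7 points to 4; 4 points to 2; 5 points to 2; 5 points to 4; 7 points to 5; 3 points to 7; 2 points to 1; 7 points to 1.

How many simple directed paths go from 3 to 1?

3→1
3→2→1
3→2→5→7→1
3→7→1
3→7→4→2→1
3→7→5→2→1
3→7→5→4→2→1

7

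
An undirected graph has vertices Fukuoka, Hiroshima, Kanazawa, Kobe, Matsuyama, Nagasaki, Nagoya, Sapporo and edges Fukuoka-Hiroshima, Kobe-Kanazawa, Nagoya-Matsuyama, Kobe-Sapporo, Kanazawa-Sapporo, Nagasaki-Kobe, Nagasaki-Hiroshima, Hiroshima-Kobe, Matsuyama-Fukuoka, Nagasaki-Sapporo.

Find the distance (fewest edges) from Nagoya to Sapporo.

Distance 0: Nagoya.
Distance 1: Matsuyama.
Distance 2: Fukuoka.
Distance 3: Hiroshima.
Distance 4: Kobe, Nagasaki.
Distance 5: Kanazawa, Sapporo — contains Sapporo.

5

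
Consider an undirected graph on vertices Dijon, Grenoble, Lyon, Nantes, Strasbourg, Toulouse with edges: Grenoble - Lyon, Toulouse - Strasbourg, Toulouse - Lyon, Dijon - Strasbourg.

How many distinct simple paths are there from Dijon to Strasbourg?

Dijon–Strasbourg

1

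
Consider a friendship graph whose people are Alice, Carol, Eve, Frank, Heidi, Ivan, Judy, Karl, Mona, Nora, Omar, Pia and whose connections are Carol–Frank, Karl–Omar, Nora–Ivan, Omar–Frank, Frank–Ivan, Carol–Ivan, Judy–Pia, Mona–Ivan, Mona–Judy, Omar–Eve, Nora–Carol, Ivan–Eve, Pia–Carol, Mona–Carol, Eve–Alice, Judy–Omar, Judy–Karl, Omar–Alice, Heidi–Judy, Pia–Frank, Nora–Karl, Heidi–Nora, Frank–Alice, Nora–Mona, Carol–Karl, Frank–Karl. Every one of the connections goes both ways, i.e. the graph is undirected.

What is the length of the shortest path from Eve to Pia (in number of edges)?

Distance 0: Eve.
Distance 1: Alice, Ivan, Omar.
Distance 2: Carol, Frank, Judy, Karl, Mona, Nora.
Distance 3: Heidi, Pia — contains Pia.

3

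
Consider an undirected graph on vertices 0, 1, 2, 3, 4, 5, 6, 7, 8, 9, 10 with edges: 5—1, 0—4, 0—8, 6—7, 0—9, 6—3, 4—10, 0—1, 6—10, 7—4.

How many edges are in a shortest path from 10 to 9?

Distance 0: 10.
Distance 1: 4, 6.
Distance 2: 0, 3, 7.
Distance 3: 1, 8, 9 — contains 9.

3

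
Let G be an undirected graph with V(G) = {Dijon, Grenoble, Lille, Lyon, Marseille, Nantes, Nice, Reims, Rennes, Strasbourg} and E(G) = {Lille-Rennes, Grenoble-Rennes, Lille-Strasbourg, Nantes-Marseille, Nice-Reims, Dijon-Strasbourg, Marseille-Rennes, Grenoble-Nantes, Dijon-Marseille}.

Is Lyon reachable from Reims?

Explore from Reims.
Distance 1: reach Nice.
The search is exhausted without reaching Lyon; it lies in a different component.

No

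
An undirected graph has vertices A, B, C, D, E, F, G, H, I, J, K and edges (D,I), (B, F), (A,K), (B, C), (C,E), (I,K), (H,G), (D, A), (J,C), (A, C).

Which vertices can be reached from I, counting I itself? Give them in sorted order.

A, B, C, D, E, F, I, J, K

Start at I.
Its neighbours: D, K.
Then their neighbours: A.
Then next layer: C.
Then next layer: B, E, J.
Then next layer: F.
Nothing further is reachable.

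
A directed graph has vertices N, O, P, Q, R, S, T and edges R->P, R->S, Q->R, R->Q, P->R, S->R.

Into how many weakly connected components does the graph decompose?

4

From N: component {N}.
From O: component {O}.
From P: component {P, Q, R, S}.
From T: component {T}.
That's 4 components.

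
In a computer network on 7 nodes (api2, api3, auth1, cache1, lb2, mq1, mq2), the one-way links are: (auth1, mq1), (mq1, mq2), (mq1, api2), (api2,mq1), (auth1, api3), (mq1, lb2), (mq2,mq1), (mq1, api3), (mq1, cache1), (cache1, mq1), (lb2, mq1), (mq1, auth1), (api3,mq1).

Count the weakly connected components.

From api2: component {api2, api3, auth1, cache1, lb2, mq1, mq2}.
That's 1 component.

1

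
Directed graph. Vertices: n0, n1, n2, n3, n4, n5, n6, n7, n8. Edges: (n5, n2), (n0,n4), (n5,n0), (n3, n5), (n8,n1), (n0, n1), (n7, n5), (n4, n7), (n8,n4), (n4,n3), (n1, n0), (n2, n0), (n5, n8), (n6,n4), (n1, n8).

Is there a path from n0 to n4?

Yes

Explore from n0.
Distance 1: reach n1, n4.
Found n4.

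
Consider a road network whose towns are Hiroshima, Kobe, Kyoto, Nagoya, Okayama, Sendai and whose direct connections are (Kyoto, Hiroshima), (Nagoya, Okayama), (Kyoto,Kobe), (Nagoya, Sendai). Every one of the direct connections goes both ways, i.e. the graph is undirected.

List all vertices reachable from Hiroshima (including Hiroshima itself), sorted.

Hiroshima, Kobe, Kyoto

Start at Hiroshima.
Its neighbours: Kyoto.
Then their neighbours: Kobe.
Nothing further is reachable.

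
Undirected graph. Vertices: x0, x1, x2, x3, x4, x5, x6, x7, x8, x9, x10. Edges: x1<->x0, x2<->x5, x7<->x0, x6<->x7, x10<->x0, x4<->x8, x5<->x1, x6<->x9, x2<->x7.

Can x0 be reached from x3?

No

x3 has no edges, so nothing is reachable from it.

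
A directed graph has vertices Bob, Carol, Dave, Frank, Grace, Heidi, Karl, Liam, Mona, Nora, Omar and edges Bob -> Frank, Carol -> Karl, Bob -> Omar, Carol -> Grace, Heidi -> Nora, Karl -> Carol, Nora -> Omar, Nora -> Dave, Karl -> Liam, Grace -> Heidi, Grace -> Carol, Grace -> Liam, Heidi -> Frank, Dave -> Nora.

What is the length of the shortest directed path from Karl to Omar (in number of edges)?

Distance 0: Karl.
Distance 1: Carol, Liam.
Distance 2: Grace.
Distance 3: Heidi.
Distance 4: Frank, Nora.
Distance 5: Dave, Omar — contains Omar.

5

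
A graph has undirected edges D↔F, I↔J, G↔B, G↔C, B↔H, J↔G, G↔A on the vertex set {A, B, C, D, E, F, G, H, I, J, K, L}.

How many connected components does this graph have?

5

From A: component {A, B, C, G, H, I, J}.
From D: component {D, F}.
From E: component {E}.
From K: component {K}.
From L: component {L}.
That's 5 components.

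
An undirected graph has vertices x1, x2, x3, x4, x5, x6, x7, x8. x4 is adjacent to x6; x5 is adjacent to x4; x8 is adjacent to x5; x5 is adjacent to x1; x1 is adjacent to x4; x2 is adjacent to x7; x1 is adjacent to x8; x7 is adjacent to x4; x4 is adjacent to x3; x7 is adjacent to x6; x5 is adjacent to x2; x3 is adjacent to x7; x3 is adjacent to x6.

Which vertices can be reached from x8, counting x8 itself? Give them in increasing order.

Start at x8.
Its neighbours: x1, x5.
Then their neighbours: x2, x4.
Then next layer: x3, x6, x7.
Every vertex is now reached.

x1, x2, x3, x4, x5, x6, x7, x8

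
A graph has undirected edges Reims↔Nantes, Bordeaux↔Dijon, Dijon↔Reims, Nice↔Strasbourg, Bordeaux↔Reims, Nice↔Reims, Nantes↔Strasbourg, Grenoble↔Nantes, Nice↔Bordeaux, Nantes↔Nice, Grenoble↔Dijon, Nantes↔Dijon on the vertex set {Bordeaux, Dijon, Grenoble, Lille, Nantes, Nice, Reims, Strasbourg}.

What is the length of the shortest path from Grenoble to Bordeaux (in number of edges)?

Distance 0: Grenoble.
Distance 1: Dijon, Nantes.
Distance 2: Bordeaux, Nice, Reims, Strasbourg — contains Bordeaux.

2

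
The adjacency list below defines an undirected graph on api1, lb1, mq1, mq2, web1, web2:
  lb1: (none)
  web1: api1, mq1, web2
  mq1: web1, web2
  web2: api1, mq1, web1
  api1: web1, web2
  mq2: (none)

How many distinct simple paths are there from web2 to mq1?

web2–api1–web1–mq1
web2–mq1
web2–web1–mq1

3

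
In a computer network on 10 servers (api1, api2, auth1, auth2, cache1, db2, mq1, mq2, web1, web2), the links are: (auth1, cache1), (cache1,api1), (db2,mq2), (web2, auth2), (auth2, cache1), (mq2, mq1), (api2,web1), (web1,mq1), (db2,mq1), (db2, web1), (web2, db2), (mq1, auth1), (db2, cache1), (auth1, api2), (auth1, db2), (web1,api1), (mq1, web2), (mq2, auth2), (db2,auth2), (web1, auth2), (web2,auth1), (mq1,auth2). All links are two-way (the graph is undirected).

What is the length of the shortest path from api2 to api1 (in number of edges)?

Distance 0: api2.
Distance 1: auth1, web1.
Distance 2: api1, auth2, cache1, db2, mq1, web2 — contains api1.

2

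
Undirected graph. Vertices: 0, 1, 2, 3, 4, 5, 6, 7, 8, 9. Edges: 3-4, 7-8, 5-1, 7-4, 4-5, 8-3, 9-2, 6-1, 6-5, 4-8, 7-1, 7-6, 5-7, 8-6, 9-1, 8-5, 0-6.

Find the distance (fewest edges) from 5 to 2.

Distance 0: 5.
Distance 1: 1, 4, 6, 7, 8.
Distance 2: 0, 3, 9.
Distance 3: 2 — contains 2.

3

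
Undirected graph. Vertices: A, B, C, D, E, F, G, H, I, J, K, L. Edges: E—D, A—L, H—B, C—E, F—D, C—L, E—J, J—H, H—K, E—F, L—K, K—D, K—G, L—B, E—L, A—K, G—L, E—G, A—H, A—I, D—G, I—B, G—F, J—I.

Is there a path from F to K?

Explore from F.
Distance 1: reach D, E, G.
Distance 2: reach C, J, K, L.
Found K.

Yes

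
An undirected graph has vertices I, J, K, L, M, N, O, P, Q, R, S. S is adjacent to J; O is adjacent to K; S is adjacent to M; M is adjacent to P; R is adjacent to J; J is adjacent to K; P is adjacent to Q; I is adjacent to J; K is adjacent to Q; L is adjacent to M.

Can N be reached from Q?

No

Explore from Q.
Distance 1: reach K, P.
Distance 2: reach J, M, O.
Distance 3: reach I, L, R, S.
The search is exhausted without reaching N; it lies in a different component.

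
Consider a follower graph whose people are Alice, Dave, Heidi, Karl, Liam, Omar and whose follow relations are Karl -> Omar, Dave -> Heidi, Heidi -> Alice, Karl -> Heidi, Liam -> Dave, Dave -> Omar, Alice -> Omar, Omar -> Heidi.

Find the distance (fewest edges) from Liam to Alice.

Distance 0: Liam.
Distance 1: Dave.
Distance 2: Heidi, Omar.
Distance 3: Alice — contains Alice.

3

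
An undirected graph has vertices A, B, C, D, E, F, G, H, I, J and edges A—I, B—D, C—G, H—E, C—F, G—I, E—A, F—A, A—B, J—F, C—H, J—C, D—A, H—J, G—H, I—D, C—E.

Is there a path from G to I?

Explore from G.
Distance 1: reach C, H, I.
Found I.

Yes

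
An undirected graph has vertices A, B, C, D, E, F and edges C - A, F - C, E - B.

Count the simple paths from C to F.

1

C–F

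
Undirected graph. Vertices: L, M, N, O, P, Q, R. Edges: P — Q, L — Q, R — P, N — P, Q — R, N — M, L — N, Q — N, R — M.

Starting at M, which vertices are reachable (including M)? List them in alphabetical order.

L, M, N, P, Q, R

Start at M.
Its neighbours: N, R.
Then their neighbours: L, P, Q.
Nothing further is reachable.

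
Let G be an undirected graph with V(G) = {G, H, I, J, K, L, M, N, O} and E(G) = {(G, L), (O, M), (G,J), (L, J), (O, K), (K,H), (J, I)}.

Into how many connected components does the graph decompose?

From G: component {G, I, J, L}.
From H: component {H, K, M, O}.
From N: component {N}.
That's 3 components.

3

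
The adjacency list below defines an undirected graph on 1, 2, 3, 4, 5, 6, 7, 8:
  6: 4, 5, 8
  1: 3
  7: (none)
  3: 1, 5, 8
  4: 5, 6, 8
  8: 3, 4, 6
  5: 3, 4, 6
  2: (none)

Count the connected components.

From 1: component {1, 3, 4, 5, 6, 8}.
From 2: component {2}.
From 7: component {7}.
That's 3 components.

3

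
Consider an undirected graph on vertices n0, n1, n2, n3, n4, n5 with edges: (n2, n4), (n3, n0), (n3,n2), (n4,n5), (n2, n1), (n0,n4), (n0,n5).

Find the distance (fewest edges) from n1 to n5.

Distance 0: n1.
Distance 1: n2.
Distance 2: n3, n4.
Distance 3: n0, n5 — contains n5.

3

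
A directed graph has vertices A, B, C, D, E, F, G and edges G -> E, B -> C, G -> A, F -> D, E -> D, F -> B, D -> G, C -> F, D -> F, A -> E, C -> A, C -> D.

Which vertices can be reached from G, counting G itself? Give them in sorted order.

A, B, C, D, E, F, G

Start at G.
Its neighbours: A, E.
Then their neighbours: D.
Then next layer: F.
Then next layer: B.
Then next layer: C.
Every vertex is now reached.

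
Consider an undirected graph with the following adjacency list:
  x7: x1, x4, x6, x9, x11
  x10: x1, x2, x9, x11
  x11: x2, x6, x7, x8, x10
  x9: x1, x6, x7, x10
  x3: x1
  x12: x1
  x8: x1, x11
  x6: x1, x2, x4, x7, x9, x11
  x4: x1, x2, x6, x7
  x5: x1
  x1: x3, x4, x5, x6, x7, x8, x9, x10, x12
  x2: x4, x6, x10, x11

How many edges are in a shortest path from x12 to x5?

Distance 0: x12.
Distance 1: x1.
Distance 2: x3, x4, x5, x6, x7, x8, x9, x10 — contains x5.

2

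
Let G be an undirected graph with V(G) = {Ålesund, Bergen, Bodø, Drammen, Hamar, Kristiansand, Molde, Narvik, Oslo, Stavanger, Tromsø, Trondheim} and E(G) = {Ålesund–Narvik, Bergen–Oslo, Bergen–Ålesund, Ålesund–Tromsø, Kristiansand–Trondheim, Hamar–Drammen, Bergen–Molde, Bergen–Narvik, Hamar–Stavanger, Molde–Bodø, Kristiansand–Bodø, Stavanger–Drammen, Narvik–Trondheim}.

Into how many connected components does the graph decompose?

2

From Ålesund: component {Ålesund, Bergen, Bodø, Kristiansand, Molde, Narvik, Oslo, Tromsø, Trondheim}.
From Drammen: component {Drammen, Hamar, Stavanger}.
That's 2 components.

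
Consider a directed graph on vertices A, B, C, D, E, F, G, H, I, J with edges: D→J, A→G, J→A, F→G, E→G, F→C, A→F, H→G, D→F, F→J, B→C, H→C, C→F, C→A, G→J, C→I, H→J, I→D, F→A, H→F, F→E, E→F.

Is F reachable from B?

Yes

Explore from B.
Distance 1: reach C.
Distance 2: reach A, F, I.
Found F.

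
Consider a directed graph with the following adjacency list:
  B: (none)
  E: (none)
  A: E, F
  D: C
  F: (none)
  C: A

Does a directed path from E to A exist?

E has no outgoing edges, so nothing is reachable from it.

No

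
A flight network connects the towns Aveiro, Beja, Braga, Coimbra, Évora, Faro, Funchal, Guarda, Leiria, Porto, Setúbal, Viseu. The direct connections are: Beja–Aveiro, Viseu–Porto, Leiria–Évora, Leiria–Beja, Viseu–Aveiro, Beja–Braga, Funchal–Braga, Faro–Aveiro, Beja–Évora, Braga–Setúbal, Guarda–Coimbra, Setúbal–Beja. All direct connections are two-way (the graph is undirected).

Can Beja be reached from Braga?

Explore from Braga.
Distance 1: reach Beja, Funchal, Setúbal.
Found Beja.

Yes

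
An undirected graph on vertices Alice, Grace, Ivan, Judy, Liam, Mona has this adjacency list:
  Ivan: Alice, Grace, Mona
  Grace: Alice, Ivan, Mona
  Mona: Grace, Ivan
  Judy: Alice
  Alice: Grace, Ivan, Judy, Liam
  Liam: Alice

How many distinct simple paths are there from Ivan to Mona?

Ivan–Alice–Grace–Mona
Ivan–Grace–Mona
Ivan–Mona

3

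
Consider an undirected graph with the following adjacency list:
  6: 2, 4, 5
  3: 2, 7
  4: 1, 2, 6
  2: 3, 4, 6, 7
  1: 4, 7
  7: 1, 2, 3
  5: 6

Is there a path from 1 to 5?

Yes

Explore from 1.
Distance 1: reach 4, 7.
Distance 2: reach 2, 3, 6.
Distance 3: reach 5.
Found 5.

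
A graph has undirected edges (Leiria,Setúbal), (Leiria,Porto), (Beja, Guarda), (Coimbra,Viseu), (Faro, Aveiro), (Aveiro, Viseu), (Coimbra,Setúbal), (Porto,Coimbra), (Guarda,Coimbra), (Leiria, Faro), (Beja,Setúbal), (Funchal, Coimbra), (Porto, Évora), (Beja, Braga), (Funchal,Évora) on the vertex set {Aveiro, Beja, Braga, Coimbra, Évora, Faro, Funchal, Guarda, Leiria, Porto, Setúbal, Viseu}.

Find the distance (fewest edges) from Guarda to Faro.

Distance 0: Guarda.
Distance 1: Beja, Coimbra.
Distance 2: Braga, Funchal, Porto, Setúbal, Viseu.
Distance 3: Aveiro, Évora, Leiria.
Distance 4: Faro — contains Faro.

4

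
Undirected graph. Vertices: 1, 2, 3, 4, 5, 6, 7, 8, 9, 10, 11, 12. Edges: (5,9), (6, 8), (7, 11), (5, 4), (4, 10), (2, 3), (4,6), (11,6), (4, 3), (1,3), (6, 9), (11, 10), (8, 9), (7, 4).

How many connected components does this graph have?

2

From 1: component {1, 2, 3, 4, 5, 6, 7, 8, 9, 10, 11}.
From 12: component {12}.
That's 2 components.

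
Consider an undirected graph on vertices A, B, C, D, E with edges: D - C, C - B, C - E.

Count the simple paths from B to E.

1

B–C–E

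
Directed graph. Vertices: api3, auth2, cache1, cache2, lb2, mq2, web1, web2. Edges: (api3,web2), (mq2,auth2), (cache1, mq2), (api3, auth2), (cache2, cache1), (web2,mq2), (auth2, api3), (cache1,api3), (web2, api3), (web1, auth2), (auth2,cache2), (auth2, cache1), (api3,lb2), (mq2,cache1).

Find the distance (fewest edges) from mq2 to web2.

Distance 0: mq2.
Distance 1: auth2, cache1.
Distance 2: api3, cache2.
Distance 3: lb2, web2 — contains web2.

3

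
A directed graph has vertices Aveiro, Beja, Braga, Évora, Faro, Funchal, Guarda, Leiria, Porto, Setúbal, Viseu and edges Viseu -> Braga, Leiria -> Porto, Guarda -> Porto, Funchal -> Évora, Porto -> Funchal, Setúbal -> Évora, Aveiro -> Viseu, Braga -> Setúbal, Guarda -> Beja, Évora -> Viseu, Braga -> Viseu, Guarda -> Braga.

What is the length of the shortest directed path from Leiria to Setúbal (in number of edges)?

6

Distance 0: Leiria.
Distance 1: Porto.
Distance 2: Funchal.
Distance 3: Évora.
Distance 4: Viseu.
Distance 5: Braga.
Distance 6: Setúbal — contains Setúbal.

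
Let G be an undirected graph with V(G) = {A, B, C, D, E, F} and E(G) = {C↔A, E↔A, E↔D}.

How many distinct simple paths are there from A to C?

1

A–C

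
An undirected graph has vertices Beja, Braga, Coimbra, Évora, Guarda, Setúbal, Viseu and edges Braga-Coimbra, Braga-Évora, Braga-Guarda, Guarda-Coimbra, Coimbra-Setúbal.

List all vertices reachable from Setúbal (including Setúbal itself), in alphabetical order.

Braga, Coimbra, Évora, Guarda, Setúbal

Start at Setúbal.
Its neighbours: Coimbra.
Then their neighbours: Braga, Guarda.
Then next layer: Évora.
Nothing further is reachable.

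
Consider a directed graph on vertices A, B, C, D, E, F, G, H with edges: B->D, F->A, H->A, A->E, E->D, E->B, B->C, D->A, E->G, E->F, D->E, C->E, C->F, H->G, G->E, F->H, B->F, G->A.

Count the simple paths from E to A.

12

E→B→C→F→A
E→B→C→F→H→A
E→B→C→F→H→G→A
E→B→D→A
E→B→F→A
E→B→F→H→A
E→B→F→H→G→A
E→D→A
E→F→A
E→F→H→A
E→F→H→G→A
E→G→A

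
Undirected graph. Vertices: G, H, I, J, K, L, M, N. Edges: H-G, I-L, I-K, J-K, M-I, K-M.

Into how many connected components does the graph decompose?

3

From G: component {G, H}.
From I: component {I, J, K, L, M}.
From N: component {N}.
That's 3 components.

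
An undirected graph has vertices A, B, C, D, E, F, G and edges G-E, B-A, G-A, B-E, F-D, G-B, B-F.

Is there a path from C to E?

C has no edges, so nothing is reachable from it.

No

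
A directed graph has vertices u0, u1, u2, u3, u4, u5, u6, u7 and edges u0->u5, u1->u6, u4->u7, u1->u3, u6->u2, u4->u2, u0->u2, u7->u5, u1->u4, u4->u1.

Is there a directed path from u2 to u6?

No

u2 has no outgoing edges, so nothing is reachable from it.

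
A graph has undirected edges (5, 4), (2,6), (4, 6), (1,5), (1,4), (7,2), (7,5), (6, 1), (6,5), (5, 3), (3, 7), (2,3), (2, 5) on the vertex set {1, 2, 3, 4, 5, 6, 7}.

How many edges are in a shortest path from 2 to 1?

Distance 0: 2.
Distance 1: 3, 5, 6, 7.
Distance 2: 1, 4 — contains 1.

2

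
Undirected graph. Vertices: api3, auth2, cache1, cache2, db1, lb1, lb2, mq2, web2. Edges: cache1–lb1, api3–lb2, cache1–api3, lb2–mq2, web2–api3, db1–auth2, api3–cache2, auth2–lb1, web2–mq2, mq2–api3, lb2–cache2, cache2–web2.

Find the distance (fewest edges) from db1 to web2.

5

Distance 0: db1.
Distance 1: auth2.
Distance 2: lb1.
Distance 3: cache1.
Distance 4: api3.
Distance 5: cache2, lb2, mq2, web2 — contains web2.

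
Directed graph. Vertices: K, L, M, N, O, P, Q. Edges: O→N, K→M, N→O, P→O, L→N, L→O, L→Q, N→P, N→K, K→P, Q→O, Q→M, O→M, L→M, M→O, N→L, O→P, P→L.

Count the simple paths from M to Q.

4

M→O→N→K→P→L→Q
M→O→N→L→Q
M→O→N→P→L→Q
M→O→P→L→Q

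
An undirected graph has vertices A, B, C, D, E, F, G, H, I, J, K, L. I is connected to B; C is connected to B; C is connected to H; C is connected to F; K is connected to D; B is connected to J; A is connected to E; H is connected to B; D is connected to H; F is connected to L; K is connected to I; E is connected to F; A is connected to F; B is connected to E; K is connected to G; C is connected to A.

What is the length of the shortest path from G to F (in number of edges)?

Distance 0: G.
Distance 1: K.
Distance 2: D, I.
Distance 3: B, H.
Distance 4: C, E, J.
Distance 5: A, F — contains F.

5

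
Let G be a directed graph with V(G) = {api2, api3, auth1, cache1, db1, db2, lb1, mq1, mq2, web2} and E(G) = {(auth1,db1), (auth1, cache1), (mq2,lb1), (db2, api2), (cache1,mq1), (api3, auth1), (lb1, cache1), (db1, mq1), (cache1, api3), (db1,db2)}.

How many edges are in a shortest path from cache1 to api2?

5

Distance 0: cache1.
Distance 1: api3, mq1.
Distance 2: auth1.
Distance 3: db1.
Distance 4: db2.
Distance 5: api2 — contains api2.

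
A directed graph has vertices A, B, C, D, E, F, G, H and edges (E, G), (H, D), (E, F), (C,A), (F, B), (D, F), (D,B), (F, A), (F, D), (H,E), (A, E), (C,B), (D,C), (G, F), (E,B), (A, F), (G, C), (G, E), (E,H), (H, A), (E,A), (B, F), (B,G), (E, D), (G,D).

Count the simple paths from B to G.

3

B→F→A→E→G
B→F→D→C→A→E→G
B→G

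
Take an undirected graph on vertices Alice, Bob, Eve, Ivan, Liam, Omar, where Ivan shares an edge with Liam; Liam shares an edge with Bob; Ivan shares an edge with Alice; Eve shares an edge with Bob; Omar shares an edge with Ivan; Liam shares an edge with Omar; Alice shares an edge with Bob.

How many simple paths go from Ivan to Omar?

3

Ivan–Alice–Bob–Liam–Omar
Ivan–Liam–Omar
Ivan–Omar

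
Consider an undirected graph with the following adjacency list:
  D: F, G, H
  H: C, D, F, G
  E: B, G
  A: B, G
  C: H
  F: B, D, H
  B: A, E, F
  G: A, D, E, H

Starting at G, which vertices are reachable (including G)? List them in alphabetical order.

Start at G.
Its neighbours: A, D, E, H.
Then their neighbours: B, C, F.
Every vertex is now reached.

A, B, C, D, E, F, G, H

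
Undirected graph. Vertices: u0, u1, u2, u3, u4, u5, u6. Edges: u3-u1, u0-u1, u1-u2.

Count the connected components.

4

From u0: component {u0, u1, u2, u3}.
From u4: component {u4}.
From u5: component {u5}.
From u6: component {u6}.
That's 4 components.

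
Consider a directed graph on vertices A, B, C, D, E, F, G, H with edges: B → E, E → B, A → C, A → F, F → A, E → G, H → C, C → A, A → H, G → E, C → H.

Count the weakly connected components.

3

From A: component {A, C, F, H}.
From B: component {B, E, G}.
From D: component {D}.
That's 3 components.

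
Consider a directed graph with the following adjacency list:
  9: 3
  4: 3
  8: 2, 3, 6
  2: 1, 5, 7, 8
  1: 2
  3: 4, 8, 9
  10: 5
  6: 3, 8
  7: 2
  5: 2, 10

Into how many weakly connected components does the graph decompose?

From 1: component {1, 2, 3, 4, 5, 6, 7, 8, 9, 10}.
That's 1 component.

1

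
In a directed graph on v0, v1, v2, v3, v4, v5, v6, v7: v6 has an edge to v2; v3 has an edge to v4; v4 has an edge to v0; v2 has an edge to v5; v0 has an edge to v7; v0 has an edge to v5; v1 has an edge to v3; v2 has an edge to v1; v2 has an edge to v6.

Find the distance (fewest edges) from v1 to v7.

Distance 0: v1.
Distance 1: v3.
Distance 2: v4.
Distance 3: v0.
Distance 4: v5, v7 — contains v7.

4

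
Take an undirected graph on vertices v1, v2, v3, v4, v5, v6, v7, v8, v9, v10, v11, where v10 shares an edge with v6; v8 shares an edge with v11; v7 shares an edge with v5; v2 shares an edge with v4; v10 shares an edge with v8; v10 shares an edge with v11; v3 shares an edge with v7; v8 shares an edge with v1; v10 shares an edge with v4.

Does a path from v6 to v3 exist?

Explore from v6.
Distance 1: reach v10.
Distance 2: reach v4, v8, v11.
Distance 3: reach v1, v2.
The search is exhausted without reaching v3; it lies in a different component.

No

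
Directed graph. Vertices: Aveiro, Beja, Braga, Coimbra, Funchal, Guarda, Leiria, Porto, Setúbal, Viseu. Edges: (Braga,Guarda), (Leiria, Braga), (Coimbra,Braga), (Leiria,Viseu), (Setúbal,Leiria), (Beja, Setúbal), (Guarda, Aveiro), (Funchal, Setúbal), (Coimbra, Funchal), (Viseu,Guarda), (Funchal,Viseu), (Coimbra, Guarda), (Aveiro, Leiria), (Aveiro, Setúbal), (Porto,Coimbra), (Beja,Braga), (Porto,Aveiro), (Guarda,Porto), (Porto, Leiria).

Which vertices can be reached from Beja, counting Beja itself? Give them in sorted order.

Aveiro, Beja, Braga, Coimbra, Funchal, Guarda, Leiria, Porto, Setúbal, Viseu

Start at Beja.
Its neighbours: Braga, Setúbal.
Then their neighbours: Guarda, Leiria.
Then next layer: Aveiro, Porto, Viseu.
Then next layer: Coimbra.
Then next layer: Funchal.
Every vertex is now reached.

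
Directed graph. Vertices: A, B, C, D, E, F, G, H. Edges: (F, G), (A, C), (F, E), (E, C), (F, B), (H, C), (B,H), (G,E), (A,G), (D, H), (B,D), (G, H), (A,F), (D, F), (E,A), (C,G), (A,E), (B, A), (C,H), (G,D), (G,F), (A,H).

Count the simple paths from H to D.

3

H→C→G→D
H→C→G→E→A→F→B→D
H→C→G→F→B→D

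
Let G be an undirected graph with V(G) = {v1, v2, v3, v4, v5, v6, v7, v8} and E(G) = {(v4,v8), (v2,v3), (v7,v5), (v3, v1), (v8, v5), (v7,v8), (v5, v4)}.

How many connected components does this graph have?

3

From v1: component {v1, v2, v3}.
From v4: component {v4, v5, v7, v8}.
From v6: component {v6}.
That's 3 components.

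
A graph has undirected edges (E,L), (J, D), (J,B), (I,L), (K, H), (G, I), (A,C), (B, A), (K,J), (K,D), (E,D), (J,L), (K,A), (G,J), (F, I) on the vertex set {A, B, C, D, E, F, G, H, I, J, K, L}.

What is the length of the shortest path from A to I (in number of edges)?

4

Distance 0: A.
Distance 1: B, C, K.
Distance 2: D, H, J.
Distance 3: E, G, L.
Distance 4: I — contains I.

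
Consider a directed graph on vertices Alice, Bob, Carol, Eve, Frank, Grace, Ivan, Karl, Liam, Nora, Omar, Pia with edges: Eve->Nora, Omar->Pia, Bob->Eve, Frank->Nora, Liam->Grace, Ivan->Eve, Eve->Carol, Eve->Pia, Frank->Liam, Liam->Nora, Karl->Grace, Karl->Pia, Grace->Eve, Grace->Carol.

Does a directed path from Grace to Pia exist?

Explore from Grace.
Distance 1: reach Carol, Eve.
Distance 2: reach Nora, Pia.
Found Pia.

Yes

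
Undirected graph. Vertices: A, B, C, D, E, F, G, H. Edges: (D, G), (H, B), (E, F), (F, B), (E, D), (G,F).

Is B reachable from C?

No

C has no edges, so nothing is reachable from it.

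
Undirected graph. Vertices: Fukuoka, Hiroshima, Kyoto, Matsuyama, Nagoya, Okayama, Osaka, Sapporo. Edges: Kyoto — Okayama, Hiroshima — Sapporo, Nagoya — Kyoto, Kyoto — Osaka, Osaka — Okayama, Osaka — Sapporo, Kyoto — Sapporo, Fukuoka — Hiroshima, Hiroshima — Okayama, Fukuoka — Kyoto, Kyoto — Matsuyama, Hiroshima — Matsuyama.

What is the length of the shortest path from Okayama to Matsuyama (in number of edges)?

Distance 0: Okayama.
Distance 1: Hiroshima, Kyoto, Osaka.
Distance 2: Fukuoka, Matsuyama, Nagoya, Sapporo — contains Matsuyama.

2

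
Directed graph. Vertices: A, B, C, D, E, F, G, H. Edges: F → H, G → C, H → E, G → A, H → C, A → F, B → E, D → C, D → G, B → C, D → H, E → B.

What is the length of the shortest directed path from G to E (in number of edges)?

Distance 0: G.
Distance 1: A, C.
Distance 2: F.
Distance 3: H.
Distance 4: E — contains E.

4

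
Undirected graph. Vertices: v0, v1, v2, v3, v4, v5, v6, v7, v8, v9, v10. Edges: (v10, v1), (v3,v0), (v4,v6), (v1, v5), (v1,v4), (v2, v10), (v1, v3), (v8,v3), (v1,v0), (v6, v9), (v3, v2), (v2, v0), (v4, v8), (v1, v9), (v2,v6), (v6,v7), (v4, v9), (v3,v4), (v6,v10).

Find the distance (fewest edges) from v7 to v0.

3

Distance 0: v7.
Distance 1: v6.
Distance 2: v2, v4, v9, v10.
Distance 3: v0, v1, v3, v8 — contains v0.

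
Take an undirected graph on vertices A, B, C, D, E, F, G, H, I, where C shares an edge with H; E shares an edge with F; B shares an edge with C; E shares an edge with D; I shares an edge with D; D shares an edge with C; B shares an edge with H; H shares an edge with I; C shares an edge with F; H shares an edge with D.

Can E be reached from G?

No

G has no edges, so nothing is reachable from it.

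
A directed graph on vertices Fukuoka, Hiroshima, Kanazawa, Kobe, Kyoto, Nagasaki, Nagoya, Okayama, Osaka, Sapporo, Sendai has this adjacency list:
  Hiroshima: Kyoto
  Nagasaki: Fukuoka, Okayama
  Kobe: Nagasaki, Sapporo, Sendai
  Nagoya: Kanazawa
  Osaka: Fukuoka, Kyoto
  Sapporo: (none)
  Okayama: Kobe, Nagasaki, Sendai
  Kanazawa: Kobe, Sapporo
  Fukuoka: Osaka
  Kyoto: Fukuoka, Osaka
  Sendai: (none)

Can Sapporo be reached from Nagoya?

Explore from Nagoya.
Distance 1: reach Kanazawa.
Distance 2: reach Kobe, Sapporo.
Found Sapporo.

Yes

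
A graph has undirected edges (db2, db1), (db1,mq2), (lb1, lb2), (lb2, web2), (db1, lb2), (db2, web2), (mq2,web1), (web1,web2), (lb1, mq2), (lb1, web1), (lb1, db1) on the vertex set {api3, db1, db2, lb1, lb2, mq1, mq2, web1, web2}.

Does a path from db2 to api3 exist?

No

Explore from db2.
Distance 1: reach db1, web2.
Distance 2: reach lb1, lb2, mq2, web1.
The search is exhausted without reaching api3; it lies in a different component.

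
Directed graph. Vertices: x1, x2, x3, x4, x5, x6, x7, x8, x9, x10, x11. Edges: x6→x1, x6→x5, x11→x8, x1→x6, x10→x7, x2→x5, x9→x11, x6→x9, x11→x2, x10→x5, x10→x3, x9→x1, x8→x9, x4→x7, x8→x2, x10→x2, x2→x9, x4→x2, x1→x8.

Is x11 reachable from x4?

Explore from x4.
Distance 1: reach x2, x7.
Distance 2: reach x5, x9.
Distance 3: reach x1, x11.
Found x11.

Yes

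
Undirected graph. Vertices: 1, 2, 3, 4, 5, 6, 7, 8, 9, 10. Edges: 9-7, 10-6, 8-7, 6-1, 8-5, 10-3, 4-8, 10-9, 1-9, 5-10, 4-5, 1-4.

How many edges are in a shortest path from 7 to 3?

3

Distance 0: 7.
Distance 1: 8, 9.
Distance 2: 1, 4, 5, 10.
Distance 3: 3, 6 — contains 3.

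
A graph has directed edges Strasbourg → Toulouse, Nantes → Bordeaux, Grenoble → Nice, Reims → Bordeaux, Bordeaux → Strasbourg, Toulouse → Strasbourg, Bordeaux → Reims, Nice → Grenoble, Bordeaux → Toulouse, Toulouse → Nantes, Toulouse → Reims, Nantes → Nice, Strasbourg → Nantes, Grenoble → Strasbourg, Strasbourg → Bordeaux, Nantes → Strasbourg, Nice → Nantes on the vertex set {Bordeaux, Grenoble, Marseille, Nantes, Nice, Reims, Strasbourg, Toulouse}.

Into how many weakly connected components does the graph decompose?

From Bordeaux: component {Bordeaux, Grenoble, Nantes, Nice, Reims, Strasbourg, Toulouse}.
From Marseille: component {Marseille}.
That's 2 components.

2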